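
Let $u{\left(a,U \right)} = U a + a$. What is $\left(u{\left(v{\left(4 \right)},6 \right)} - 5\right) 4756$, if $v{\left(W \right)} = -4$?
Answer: $-156948$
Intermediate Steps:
$u{\left(a,U \right)} = a + U a$
$\left(u{\left(v{\left(4 \right)},6 \right)} - 5\right) 4756 = \left(- 4 \left(1 + 6\right) - 5\right) 4756 = \left(\left(-4\right) 7 - 5\right) 4756 = \left(-28 - 5\right) 4756 = \left(-33\right) 4756 = -156948$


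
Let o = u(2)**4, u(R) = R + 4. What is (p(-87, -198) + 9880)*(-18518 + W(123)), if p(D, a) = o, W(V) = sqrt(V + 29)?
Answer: -206957168 + 22352*sqrt(38) ≈ -2.0682e+8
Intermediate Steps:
u(R) = 4 + R
W(V) = sqrt(29 + V)
o = 1296 (o = (4 + 2)**4 = 6**4 = 1296)
p(D, a) = 1296
(p(-87, -198) + 9880)*(-18518 + W(123)) = (1296 + 9880)*(-18518 + sqrt(29 + 123)) = 11176*(-18518 + sqrt(152)) = 11176*(-18518 + 2*sqrt(38)) = -206957168 + 22352*sqrt(38)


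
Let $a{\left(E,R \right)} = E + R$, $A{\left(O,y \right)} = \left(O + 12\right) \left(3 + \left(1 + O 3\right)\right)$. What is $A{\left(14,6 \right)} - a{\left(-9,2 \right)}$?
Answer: $1203$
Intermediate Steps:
$A{\left(O,y \right)} = \left(4 + 3 O\right) \left(12 + O\right)$ ($A{\left(O,y \right)} = \left(12 + O\right) \left(3 + \left(1 + 3 O\right)\right) = \left(12 + O\right) \left(4 + 3 O\right) = \left(4 + 3 O\right) \left(12 + O\right)$)
$A{\left(14,6 \right)} - a{\left(-9,2 \right)} = \left(48 + 3 \cdot 14^{2} + 40 \cdot 14\right) - \left(-9 + 2\right) = \left(48 + 3 \cdot 196 + 560\right) - -7 = \left(48 + 588 + 560\right) + 7 = 1196 + 7 = 1203$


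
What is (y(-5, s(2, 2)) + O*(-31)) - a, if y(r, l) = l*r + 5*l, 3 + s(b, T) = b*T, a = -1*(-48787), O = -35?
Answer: -47702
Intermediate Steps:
a = 48787
s(b, T) = -3 + T*b (s(b, T) = -3 + b*T = -3 + T*b)
y(r, l) = 5*l + l*r
(y(-5, s(2, 2)) + O*(-31)) - a = ((-3 + 2*2)*(5 - 5) - 35*(-31)) - 1*48787 = ((-3 + 4)*0 + 1085) - 48787 = (1*0 + 1085) - 48787 = (0 + 1085) - 48787 = 1085 - 48787 = -47702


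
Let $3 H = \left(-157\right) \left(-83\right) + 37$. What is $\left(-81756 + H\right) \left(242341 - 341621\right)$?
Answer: $7684272000$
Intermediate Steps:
$H = 4356$ ($H = \frac{\left(-157\right) \left(-83\right) + 37}{3} = \frac{13031 + 37}{3} = \frac{1}{3} \cdot 13068 = 4356$)
$\left(-81756 + H\right) \left(242341 - 341621\right) = \left(-81756 + 4356\right) \left(242341 - 341621\right) = \left(-77400\right) \left(-99280\right) = 7684272000$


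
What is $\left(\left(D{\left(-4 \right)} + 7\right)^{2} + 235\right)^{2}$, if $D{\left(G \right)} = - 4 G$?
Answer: $583696$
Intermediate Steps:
$\left(\left(D{\left(-4 \right)} + 7\right)^{2} + 235\right)^{2} = \left(\left(\left(-4\right) \left(-4\right) + 7\right)^{2} + 235\right)^{2} = \left(\left(16 + 7\right)^{2} + 235\right)^{2} = \left(23^{2} + 235\right)^{2} = \left(529 + 235\right)^{2} = 764^{2} = 583696$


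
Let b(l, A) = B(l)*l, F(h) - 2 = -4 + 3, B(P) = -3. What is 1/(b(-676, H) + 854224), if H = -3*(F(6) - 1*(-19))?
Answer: 1/856252 ≈ 1.1679e-6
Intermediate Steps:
F(h) = 1 (F(h) = 2 + (-4 + 3) = 2 - 1 = 1)
H = -60 (H = -3*(1 - 1*(-19)) = -3*(1 + 19) = -3*20 = -60)
b(l, A) = -3*l
1/(b(-676, H) + 854224) = 1/(-3*(-676) + 854224) = 1/(2028 + 854224) = 1/856252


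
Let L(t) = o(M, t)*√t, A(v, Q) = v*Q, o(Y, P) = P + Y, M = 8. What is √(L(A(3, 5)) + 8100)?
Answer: √(8100 + 23*√15) ≈ 90.494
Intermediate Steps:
A(v, Q) = Q*v
L(t) = √t*(8 + t) (L(t) = (t + 8)*√t = (8 + t)*√t = √t*(8 + t))
√(L(A(3, 5)) + 8100) = √(√(5*3)*(8 + 5*3) + 8100) = √(√15*(8 + 15) + 8100) = √(√15*23 + 8100) = √(23*√15 + 8100) = √(8100 + 23*√15)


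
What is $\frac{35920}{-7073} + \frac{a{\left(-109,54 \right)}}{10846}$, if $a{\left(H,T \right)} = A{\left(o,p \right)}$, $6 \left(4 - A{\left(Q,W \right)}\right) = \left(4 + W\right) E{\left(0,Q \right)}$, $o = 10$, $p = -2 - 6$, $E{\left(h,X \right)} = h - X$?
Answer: $- \frac{53128252}{10460967} \approx -5.0787$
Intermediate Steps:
$p = -8$ ($p = -2 - 6 = -8$)
$A{\left(Q,W \right)} = 4 + \frac{Q \left(4 + W\right)}{6}$ ($A{\left(Q,W \right)} = 4 - \frac{\left(4 + W\right) \left(0 - Q\right)}{6} = 4 - \frac{\left(4 + W\right) \left(- Q\right)}{6} = 4 - \frac{\left(-1\right) Q \left(4 + W\right)}{6} = 4 + \frac{Q \left(4 + W\right)}{6}$)
$a{\left(H,T \right)} = - \frac{8}{3}$ ($a{\left(H,T \right)} = 4 + \frac{2}{3} \cdot 10 + \frac{1}{6} \cdot 10 \left(-8\right) = 4 + \frac{20}{3} - \frac{40}{3} = - \frac{8}{3}$)
$\frac{35920}{-7073} + \frac{a{\left(-109,54 \right)}}{10846} = \frac{35920}{-7073} - \frac{8}{3 \cdot 10846} = 35920 \left(- \frac{1}{7073}\right) - \frac{4}{16269} = - \frac{35920}{7073} - \frac{4}{16269} = - \frac{53128252}{10460967}$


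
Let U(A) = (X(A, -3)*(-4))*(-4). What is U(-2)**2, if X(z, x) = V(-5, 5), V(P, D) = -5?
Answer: 6400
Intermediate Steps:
X(z, x) = -5
U(A) = -80 (U(A) = -5*(-4)*(-4) = 20*(-4) = -80)
U(-2)**2 = (-80)**2 = 6400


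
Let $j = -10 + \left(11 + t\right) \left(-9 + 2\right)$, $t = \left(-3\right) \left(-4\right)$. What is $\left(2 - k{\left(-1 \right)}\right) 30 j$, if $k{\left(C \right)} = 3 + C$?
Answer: $0$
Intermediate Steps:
$t = 12$
$j = -171$ ($j = -10 + \left(11 + 12\right) \left(-9 + 2\right) = -10 + 23 \left(-7\right) = -10 - 161 = -171$)
$\left(2 - k{\left(-1 \right)}\right) 30 j = \left(2 - \left(3 - 1\right)\right) 30 \left(-171\right) = \left(2 - 2\right) 30 \left(-171\right) = 0 \cdot 30 \left(-171\right) = 0 \left(-171\right) = 0$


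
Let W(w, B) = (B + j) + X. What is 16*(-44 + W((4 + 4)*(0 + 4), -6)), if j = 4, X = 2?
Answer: -704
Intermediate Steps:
W(w, B) = 6 + B (W(w, B) = (B + 4) + 2 = (4 + B) + 2 = 6 + B)
16*(-44 + W((4 + 4)*(0 + 4), -6)) = 16*(-44 + (6 - 6)) = 16*(-44 + 0) = 16*(-44) = -704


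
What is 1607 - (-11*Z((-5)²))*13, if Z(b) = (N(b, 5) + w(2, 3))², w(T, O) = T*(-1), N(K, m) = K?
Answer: 77254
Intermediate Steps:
w(T, O) = -T
Z(b) = (-2 + b)² (Z(b) = (b - 1*2)² = (b - 2)² = (-2 + b)²)
1607 - (-11*Z((-5)²))*13 = 1607 - (-11*(-2 + (-5)²)²)*13 = 1607 - (-11*(-2 + 25)²)*13 = 1607 - (-11*23²)*13 = 1607 - (-11*529)*13 = 1607 - (-5819)*13 = 1607 - 1*(-75647) = 1607 + 75647 = 77254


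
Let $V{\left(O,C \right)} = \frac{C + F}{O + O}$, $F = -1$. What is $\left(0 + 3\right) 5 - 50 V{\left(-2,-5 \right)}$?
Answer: $-60$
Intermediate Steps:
$V{\left(O,C \right)} = \frac{-1 + C}{2 O}$ ($V{\left(O,C \right)} = \frac{C - 1}{O + O} = \frac{-1 + C}{2 O}$)
$\left(0 + 3\right) 5 - 50 V{\left(-2,-5 \right)} = \left(0 + 3\right) 5 - 50 \frac{-1 - 5}{2 \left(-2\right)} = 3 \cdot 5 - 50 \cdot \frac{1}{2} \left(- \frac{1}{2}\right) \left(-6\right) = 15 - 75 = -60$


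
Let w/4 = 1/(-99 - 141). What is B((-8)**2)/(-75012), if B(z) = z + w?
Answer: -3839/4500720 ≈ -0.00085297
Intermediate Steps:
w = -1/60 (w = 4/(-99 - 141) = 4/(-240) = 4*(-1/240) = -1/60 ≈ -0.016667)
B(z) = -1/60 + z (B(z) = z - 1/60 = -1/60 + z)
B((-8)**2)/(-75012) = (-1/60 + (-8)**2)/(-75012) = (-1/60 + 64)*(-1/75012) = (3839/60)*(-1/75012) = -3839/4500720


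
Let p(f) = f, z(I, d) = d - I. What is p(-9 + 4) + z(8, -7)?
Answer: -20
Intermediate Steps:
p(-9 + 4) + z(8, -7) = (-9 + 4) + (-7 - 1*8) = -5 + (-7 - 8) = -5 - 15 = -20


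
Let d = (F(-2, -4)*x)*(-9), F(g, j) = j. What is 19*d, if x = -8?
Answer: -5472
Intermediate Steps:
d = -288 (d = -4*(-8)*(-9) = 32*(-9) = -288)
19*d = 19*(-288) = -5472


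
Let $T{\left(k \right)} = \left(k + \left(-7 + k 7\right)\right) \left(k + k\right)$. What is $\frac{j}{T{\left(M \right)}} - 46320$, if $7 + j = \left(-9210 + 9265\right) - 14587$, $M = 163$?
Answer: $- \frac{19585129579}{422822} \approx -46320.0$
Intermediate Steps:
$j = -14539$ ($j = -7 + \left(\left(-9210 + 9265\right) - 14587\right) = -7 + \left(55 - 14587\right) = -7 - 14532 = -14539$)
$T{\left(k \right)} = 2 k \left(-7 + 8 k\right)$ ($T{\left(k \right)} = \left(k + \left(-7 + 7 k\right)\right) 2 k = \left(-7 + 8 k\right) 2 k = 2 k \left(-7 + 8 k\right)$)
$\frac{j}{T{\left(M \right)}} - 46320 = - \frac{14539}{2 \cdot 163 \left(-7 + 8 \cdot 163\right)} - 46320 = - \frac{14539}{2 \cdot 163 \left(-7 + 1304\right)} - 46320 = - \frac{14539}{2 \cdot 163 \cdot 1297} - 46320 = - \frac{14539}{422822} - 46320 = - \frac{19585129579}{422822}$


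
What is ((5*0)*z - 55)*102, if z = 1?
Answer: -5610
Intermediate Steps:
((5*0)*z - 55)*102 = ((5*0)*1 - 55)*102 = (0*1 - 55)*102 = (0 - 55)*102 = -55*102 = -5610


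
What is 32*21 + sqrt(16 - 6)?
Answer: 672 + sqrt(10) ≈ 675.16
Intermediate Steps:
32*21 + sqrt(16 - 6) = 672 + sqrt(10)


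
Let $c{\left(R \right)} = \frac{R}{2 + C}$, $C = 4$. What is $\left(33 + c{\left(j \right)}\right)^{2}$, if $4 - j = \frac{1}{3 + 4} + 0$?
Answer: $\frac{221841}{196} \approx 1131.8$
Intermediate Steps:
$j = \frac{27}{7}$ ($j = 4 - \left(\frac{1}{3 + 4} + 0\right) = 4 - \left(\frac{1}{7} + 0\right) = 4 - \frac{1}{7} = \frac{27}{7} \approx 3.8571$)
$c{\left(R \right)} = \frac{R}{6}$ ($c{\left(R \right)} = \frac{R}{2 + 4} = \frac{R}{6}$)
$\left(33 + c{\left(j \right)}\right)^{2} = \left(33 + \frac{1}{6} \cdot \frac{27}{7}\right)^{2} = \left(33 + \frac{9}{14}\right)^{2} = \left(\frac{471}{14}\right)^{2} = \frac{221841}{196}$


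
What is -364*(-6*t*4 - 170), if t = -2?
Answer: 44408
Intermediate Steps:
-364*(-6*t*4 - 170) = -364*(-6*(-2)*4 - 170) = -364*(12*4 - 170) = -364*(48 - 170) = -364*(-122) = 44408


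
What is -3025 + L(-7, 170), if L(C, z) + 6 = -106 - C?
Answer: -3130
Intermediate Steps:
L(C, z) = -112 - C (L(C, z) = -6 + (-106 - C) = -112 - C)
-3025 + L(-7, 170) = -3025 + (-112 - 1*(-7)) = -3025 + (-112 + 7) = -3025 - 105 = -3130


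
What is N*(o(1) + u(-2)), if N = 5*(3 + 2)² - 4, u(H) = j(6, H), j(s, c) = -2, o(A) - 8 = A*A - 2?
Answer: 605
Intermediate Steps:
o(A) = 6 + A² (o(A) = 8 + (A*A - 2) = 8 + (A² - 2) = 8 + (-2 + A²) = 6 + A²)
u(H) = -2
N = 121 (N = 5*5² - 4 = 5*25 - 4 = 125 - 4 = 121)
N*(o(1) + u(-2)) = 121*((6 + 1²) - 2) = 121*((6 + 1) - 2) = 121*(7 - 2) = 121*5 = 605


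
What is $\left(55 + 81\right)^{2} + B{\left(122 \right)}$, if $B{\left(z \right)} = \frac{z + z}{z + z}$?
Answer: $18497$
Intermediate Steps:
$B{\left(z \right)} = 1$ ($B{\left(z \right)} = \frac{2 z}{2 z} = 2 z \frac{1}{2 z} = 1$)
$\left(55 + 81\right)^{2} + B{\left(122 \right)} = \left(55 + 81\right)^{2} + 1 = 136^{2} + 1 = 18496 + 1 = 18497$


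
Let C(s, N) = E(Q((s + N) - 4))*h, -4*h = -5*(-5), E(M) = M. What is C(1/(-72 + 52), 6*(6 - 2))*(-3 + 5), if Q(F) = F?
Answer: -1995/8 ≈ -249.38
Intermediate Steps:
h = -25/4 (h = -(-5)*(-5)/4 = -¼*25 = -25/4 ≈ -6.2500)
C(s, N) = 25 - 25*N/4 - 25*s/4 (C(s, N) = ((s + N) - 4)*(-25/4) = ((N + s) - 4)*(-25/4) = (-4 + N + s)*(-25/4) = 25 - 25*N/4 - 25*s/4)
C(1/(-72 + 52), 6*(6 - 2))*(-3 + 5) = (25 - 75*(6 - 2)/2 - 25/(4*(-72 + 52)))*(-3 + 5) = (25 - 75*4/2 - 25/4/(-20))*2 = (25 - 25/4*24 - 25/4*(-1/20))*2 = (25 - 150 + 5/16)*2 = -1995/16*2 = -1995/8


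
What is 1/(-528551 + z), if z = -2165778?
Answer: -1/2694329 ≈ -3.7115e-7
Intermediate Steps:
1/(-528551 + z) = 1/(-528551 - 2165778) = 1/(-2694329) = -1/2694329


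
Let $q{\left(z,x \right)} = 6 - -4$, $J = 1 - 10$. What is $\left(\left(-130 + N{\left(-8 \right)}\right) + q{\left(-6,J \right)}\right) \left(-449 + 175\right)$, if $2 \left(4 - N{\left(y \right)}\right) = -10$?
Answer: $30414$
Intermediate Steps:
$J = -9$
$N{\left(y \right)} = 9$ ($N{\left(y \right)} = 4 - -5 = 4 + 5 = 9$)
$q{\left(z,x \right)} = 10$ ($q{\left(z,x \right)} = 6 + 4 = 10$)
$\left(\left(-130 + N{\left(-8 \right)}\right) + q{\left(-6,J \right)}\right) \left(-449 + 175\right) = \left(\left(-130 + 9\right) + 10\right) \left(-449 + 175\right) = \left(-121 + 10\right) \left(-274\right) = \left(-111\right) \left(-274\right) = 30414$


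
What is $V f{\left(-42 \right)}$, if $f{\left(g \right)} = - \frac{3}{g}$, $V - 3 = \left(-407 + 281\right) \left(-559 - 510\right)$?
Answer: $\frac{134697}{14} \approx 9621.2$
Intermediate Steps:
$V = 134697$ ($V = 3 + \left(-407 + 281\right) \left(-559 - 510\right) = 3 - -134694 = 3 + 134694 = 134697$)
$V f{\left(-42 \right)} = 134697 \left(- \frac{3}{-42}\right) = 134697 \left(\left(-3\right) \left(- \frac{1}{42}\right)\right) = 134697 \cdot \frac{1}{14} = \frac{134697}{14}$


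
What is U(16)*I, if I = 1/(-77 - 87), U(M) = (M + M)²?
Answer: -256/41 ≈ -6.2439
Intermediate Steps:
U(M) = 4*M² (U(M) = (2*M)² = 4*M²)
I = -1/164 (I = 1/(-164) = -1/164 ≈ -0.0060976)
U(16)*I = (4*16²)*(-1/164) = (4*256)*(-1/164) = 1024*(-1/164) = -256/41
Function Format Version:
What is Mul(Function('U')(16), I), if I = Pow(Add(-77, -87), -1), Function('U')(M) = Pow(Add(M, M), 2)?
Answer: Rational(-256, 41) ≈ -6.2439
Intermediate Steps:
Function('U')(M) = Mul(4, Pow(M, 2)) (Function('U')(M) = Pow(Mul(2, M), 2) = Mul(4, Pow(M, 2)))
I = Rational(-1, 164) (I = Pow(-164, -1) = Rational(-1, 164) ≈ -0.0060976)
Mul(Function('U')(16), I) = Mul(Mul(4, Pow(16, 2)), Rational(-1, 164)) = Mul(Mul(4, 256), Rational(-1, 164)) = Mul(1024, Rational(-1, 164)) = Rational(-256, 41)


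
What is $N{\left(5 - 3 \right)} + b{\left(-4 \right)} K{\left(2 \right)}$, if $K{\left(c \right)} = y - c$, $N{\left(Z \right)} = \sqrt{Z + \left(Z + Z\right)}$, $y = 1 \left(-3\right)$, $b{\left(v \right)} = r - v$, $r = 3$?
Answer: $-35 + \sqrt{6} \approx -32.551$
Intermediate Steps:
$b{\left(v \right)} = 3 - v$
$y = -3$
$N{\left(Z \right)} = \sqrt{3} \sqrt{Z}$ ($N{\left(Z \right)} = \sqrt{Z + 2 Z} = \sqrt{3 Z} = \sqrt{3} \sqrt{Z}$)
$K{\left(c \right)} = -3 - c$
$N{\left(5 - 3 \right)} + b{\left(-4 \right)} K{\left(2 \right)} = \sqrt{3} \sqrt{5 - 3} + \left(3 - -4\right) \left(-3 - 2\right) = \sqrt{3} \sqrt{2} + \left(3 + 4\right) \left(-3 - 2\right) = \sqrt{6} + 7 \left(-5\right) = \sqrt{6} - 35 = -35 + \sqrt{6}$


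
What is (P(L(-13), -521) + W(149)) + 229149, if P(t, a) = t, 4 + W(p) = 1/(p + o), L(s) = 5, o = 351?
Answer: 114575001/500 ≈ 2.2915e+5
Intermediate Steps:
W(p) = -4 + 1/(351 + p) (W(p) = -4 + 1/(p + 351) = -4 + 1/(351 + p))
(P(L(-13), -521) + W(149)) + 229149 = (5 + (-1403 - 4*149)/(351 + 149)) + 229149 = (5 + (-1403 - 596)/500) + 229149 = (5 + (1/500)*(-1999)) + 229149 = (5 - 1999/500) + 229149 = 501/500 + 229149 = 114575001/500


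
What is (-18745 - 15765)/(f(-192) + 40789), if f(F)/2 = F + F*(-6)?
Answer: -34510/42709 ≈ -0.80803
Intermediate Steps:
f(F) = -10*F (f(F) = 2*(F + F*(-6)) = 2*(F - 6*F) = 2*(-5*F) = -10*F)
(-18745 - 15765)/(f(-192) + 40789) = (-18745 - 15765)/(-10*(-192) + 40789) = -34510/(1920 + 40789) = -34510/42709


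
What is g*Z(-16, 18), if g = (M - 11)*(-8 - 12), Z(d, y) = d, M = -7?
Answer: -5760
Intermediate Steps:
g = 360 (g = (-7 - 11)*(-8 - 12) = -18*(-20) = 360)
g*Z(-16, 18) = 360*(-16) = -5760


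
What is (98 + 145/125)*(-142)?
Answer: -352018/25 ≈ -14081.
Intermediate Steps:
(98 + 145/125)*(-142) = (98 + 145*(1/125))*(-142) = (98 + 29/25)*(-142) = (2479/25)*(-142) = -352018/25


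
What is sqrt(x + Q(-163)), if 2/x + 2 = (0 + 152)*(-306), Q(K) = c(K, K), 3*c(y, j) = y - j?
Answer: I*sqrt(23257)/23257 ≈ 0.0065573*I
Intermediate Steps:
c(y, j) = -j/3 + y/3 (c(y, j) = (y - j)/3 = -j/3 + y/3)
Q(K) = 0 (Q(K) = -K/3 + K/3 = 0)
x = -1/23257 (x = 2/(-2 + (0 + 152)*(-306)) = 2/(-2 + 152*(-306)) = 2/(-2 - 46512) = 2/(-46514) = 2*(-1/46514) = -1/23257 ≈ -4.2998e-5)
sqrt(x + Q(-163)) = sqrt(-1/23257 + 0) = sqrt(-1/23257) = I*sqrt(23257)/23257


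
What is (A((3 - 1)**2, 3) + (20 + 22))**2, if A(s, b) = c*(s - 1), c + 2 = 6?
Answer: 2916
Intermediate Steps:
c = 4 (c = -2 + 6 = 4)
A(s, b) = -4 + 4*s (A(s, b) = 4*(s - 1) = 4*(-1 + s) = -4 + 4*s)
(A((3 - 1)**2, 3) + (20 + 22))**2 = ((-4 + 4*(3 - 1)**2) + (20 + 22))**2 = ((-4 + 4*2**2) + 42)**2 = ((-4 + 4*4) + 42)**2 = ((-4 + 16) + 42)**2 = (12 + 42)**2 = 54**2 = 2916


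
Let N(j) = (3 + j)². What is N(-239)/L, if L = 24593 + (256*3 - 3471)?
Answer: 27848/10945 ≈ 2.5444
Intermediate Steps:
L = 21890 (L = 24593 + (768 - 3471) = 24593 - 2703 = 21890)
N(-239)/L = (3 - 239)²/21890 = (-236)²*(1/21890) = 55696*(1/21890) = 27848/10945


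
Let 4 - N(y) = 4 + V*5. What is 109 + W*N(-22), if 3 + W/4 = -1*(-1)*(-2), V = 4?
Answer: 509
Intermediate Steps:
W = -20 (W = -12 + 4*(-1*(-1)*(-2)) = -12 + 4*(1*(-2)) = -12 + 4*(-2) = -12 - 8 = -20)
N(y) = -20 (N(y) = 4 - (4 + 4*5) = 4 - (4 + 20) = 4 - 1*24 = 4 - 24 = -20)
109 + W*N(-22) = 109 - 20*(-20) = 109 + 400 = 509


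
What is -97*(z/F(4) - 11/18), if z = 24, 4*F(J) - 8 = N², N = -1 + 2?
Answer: -17557/18 ≈ -975.39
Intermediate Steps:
N = 1
F(J) = 9/4 (F(J) = 2 + (¼)*1² = 2 + (¼)*1 = 2 + ¼ = 9/4)
-97*(z/F(4) - 11/18) = -97*(24/(9/4) - 11/18) = -97*(24*(4/9) - 11*1/18) = -97*(32/3 - 11/18) = -97*181/18 = -17557/18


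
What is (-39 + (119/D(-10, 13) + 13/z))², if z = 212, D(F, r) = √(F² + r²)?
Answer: 18967463709/12089936 - 982345*√269/28514 ≈ 1003.8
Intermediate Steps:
(-39 + (119/D(-10, 13) + 13/z))² = (-39 + (119/(√((-10)² + 13²)) + 13/212))² = (-39 + (119/(√(100 + 169)) + 13*(1/212)))² = (-39 + (119/(√269) + 13/212))² = (-39 + (119*(√269/269) + 13/212))² = (-39 + (119*√269/269 + 13/212))² = (-39 + (13/212 + 119*√269/269))² = (-8255/212 + 119*√269/269)²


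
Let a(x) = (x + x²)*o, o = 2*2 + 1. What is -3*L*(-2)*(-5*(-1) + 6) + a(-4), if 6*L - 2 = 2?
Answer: 104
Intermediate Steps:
L = ⅔ (L = ⅓ + (⅙)*2 = ⅓ + ⅓ = ⅔ ≈ 0.66667)
o = 5 (o = 4 + 1 = 5)
a(x) = 5*x + 5*x² (a(x) = (x + x²)*5 = 5*x + 5*x²)
-3*L*(-2)*(-5*(-1) + 6) + a(-4) = -3*(⅔)*(-2)*(-5*(-1) + 6) + 5*(-4)*(1 - 4) = -(-4)*(5 + 6) + 5*(-4)*(-3) = -(-4)*11 + 60 = -3*(-44/3) + 60 = 44 + 60 = 104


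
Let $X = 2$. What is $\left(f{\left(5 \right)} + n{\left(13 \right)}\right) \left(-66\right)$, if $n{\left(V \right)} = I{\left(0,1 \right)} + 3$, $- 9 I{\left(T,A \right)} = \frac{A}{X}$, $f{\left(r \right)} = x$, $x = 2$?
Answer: $- \frac{979}{3} \approx -326.33$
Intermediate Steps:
$f{\left(r \right)} = 2$
$I{\left(T,A \right)} = - \frac{A}{18}$ ($I{\left(T,A \right)} = - \frac{A \frac{1}{2}}{9} = - \frac{\frac{1}{2} A}{9} = - \frac{A}{18}$)
$n{\left(V \right)} = \frac{53}{18}$ ($n{\left(V \right)} = \left(- \frac{1}{18}\right) 1 + 3 = - \frac{1}{18} + 3 = \frac{53}{18}$)
$\left(f{\left(5 \right)} + n{\left(13 \right)}\right) \left(-66\right) = \left(2 + \frac{53}{18}\right) \left(-66\right) = \frac{89}{18} \left(-66\right) = - \frac{979}{3}$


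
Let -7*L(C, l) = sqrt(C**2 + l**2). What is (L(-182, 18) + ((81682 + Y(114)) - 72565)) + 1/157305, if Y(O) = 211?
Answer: 1467341041/157305 - 2*sqrt(8362)/7 ≈ 9301.9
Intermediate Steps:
L(C, l) = -sqrt(C**2 + l**2)/7
(L(-182, 18) + ((81682 + Y(114)) - 72565)) + 1/157305 = (-sqrt((-182)**2 + 18**2)/7 + ((81682 + 211) - 72565)) + 1/157305 = (-sqrt(33124 + 324)/7 + (81893 - 72565)) + 1/157305 = (-2*sqrt(8362)/7 + 9328) + 1/157305 = (9328 - 2*sqrt(8362)/7) + 1/157305 = 1467341041/157305 - 2*sqrt(8362)/7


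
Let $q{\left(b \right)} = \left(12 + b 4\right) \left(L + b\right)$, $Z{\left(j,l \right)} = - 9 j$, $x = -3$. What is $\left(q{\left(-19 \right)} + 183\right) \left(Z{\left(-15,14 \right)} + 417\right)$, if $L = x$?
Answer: $878232$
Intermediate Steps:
$L = -3$
$q{\left(b \right)} = \left(-3 + b\right) \left(12 + 4 b\right)$ ($q{\left(b \right)} = \left(12 + b 4\right) \left(-3 + b\right) = \left(12 + 4 b\right) \left(-3 + b\right) = \left(-3 + b\right) \left(12 + 4 b\right)$)
$\left(q{\left(-19 \right)} + 183\right) \left(Z{\left(-15,14 \right)} + 417\right) = \left(\left(-36 + 4 \left(-19\right)^{2}\right) + 183\right) \left(\left(-9\right) \left(-15\right) + 417\right) = \left(\left(-36 + 4 \cdot 361\right) + 183\right) \left(135 + 417\right) = \left(\left(-36 + 1444\right) + 183\right) 552 = \left(1408 + 183\right) 552 = 1591 \cdot 552 = 878232$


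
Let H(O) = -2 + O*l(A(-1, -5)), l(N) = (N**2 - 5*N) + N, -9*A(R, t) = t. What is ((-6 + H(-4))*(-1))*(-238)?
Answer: -6664/81 ≈ -82.272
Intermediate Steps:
A(R, t) = -t/9
l(N) = N**2 - 4*N
H(O) = -2 - 155*O/81 (H(O) = -2 + O*((-1/9*(-5))*(-4 - 1/9*(-5))) = -2 + O*(5*(-4 + 5/9)/9) = -2 + O*((5/9)*(-31/9)) = -2 + O*(-155/81) = -2 - 155*O/81)
((-6 + H(-4))*(-1))*(-238) = ((-6 + (-2 - 155/81*(-4)))*(-1))*(-238) = ((-6 + (-2 + 620/81))*(-1))*(-238) = ((-6 + 458/81)*(-1))*(-238) = -28/81*(-1)*(-238) = (28/81)*(-238) = -6664/81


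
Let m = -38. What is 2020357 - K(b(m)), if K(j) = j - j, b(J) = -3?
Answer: 2020357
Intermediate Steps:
K(j) = 0
2020357 - K(b(m)) = 2020357 - 1*0 = 2020357 + 0 = 2020357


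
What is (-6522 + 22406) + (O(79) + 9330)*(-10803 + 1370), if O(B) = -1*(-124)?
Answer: -89163698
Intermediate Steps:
O(B) = 124
(-6522 + 22406) + (O(79) + 9330)*(-10803 + 1370) = (-6522 + 22406) + (124 + 9330)*(-10803 + 1370) = 15884 + 9454*(-9433) = 15884 - 89179582 = -89163698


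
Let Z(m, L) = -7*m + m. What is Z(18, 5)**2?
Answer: 11664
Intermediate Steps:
Z(m, L) = -6*m
Z(18, 5)**2 = (-6*18)**2 = (-108)**2 = 11664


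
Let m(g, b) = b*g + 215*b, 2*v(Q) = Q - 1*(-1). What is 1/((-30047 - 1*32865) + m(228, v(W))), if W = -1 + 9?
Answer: -2/121837 ≈ -1.6415e-5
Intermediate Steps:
W = 8
v(Q) = 1/2 + Q/2 (v(Q) = (Q - 1*(-1))/2 = (Q + 1)/2 = (1 + Q)/2 = 1/2 + Q/2)
m(g, b) = 215*b + b*g
1/((-30047 - 1*32865) + m(228, v(W))) = 1/((-30047 - 1*32865) + (1/2 + (1/2)*8)*(215 + 228)) = 1/((-30047 - 32865) + (1/2 + 4)*443) = 1/(-62912 + (9/2)*443) = 1/(-62912 + 3987/2) = 1/(-121837/2) = -2/121837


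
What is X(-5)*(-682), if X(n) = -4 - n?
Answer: -682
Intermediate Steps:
X(-5)*(-682) = (-4 - 1*(-5))*(-682) = (-4 + 5)*(-682) = 1*(-682) = -682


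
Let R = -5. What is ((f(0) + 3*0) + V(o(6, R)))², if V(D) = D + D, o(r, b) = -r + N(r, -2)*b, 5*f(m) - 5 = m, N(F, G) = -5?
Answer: 1521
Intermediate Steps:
f(m) = 1 + m/5
o(r, b) = -r - 5*b
V(D) = 2*D
((f(0) + 3*0) + V(o(6, R)))² = (((1 + (⅕)*0) + 3*0) + 2*(-1*6 - 5*(-5)))² = (((1 + 0) + 0) + 2*(-6 + 25))² = ((1 + 0) + 2*19)² = (1 + 38)² = 39² = 1521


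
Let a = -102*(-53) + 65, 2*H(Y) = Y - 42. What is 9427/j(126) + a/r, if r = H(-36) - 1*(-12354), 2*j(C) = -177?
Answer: -77072881/726585 ≈ -106.08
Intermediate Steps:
j(C) = -177/2 (j(C) = (½)*(-177) = -177/2)
H(Y) = -21 + Y/2 (H(Y) = (Y - 42)/2 = (-42 + Y)/2 = -21 + Y/2)
a = 5471 (a = 5406 + 65 = 5471)
r = 12315 (r = (-21 + (½)*(-36)) - 1*(-12354) = (-21 - 18) + 12354 = -39 + 12354 = 12315)
9427/j(126) + a/r = 9427/(-177/2) + 5471/12315 = 9427*(-2/177) + 5471*(1/12315) = -18854/177 + 5471/12315 = -77072881/726585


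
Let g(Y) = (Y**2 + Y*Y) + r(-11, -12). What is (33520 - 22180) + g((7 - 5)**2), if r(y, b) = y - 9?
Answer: 11352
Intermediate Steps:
r(y, b) = -9 + y
g(Y) = -20 + 2*Y**2 (g(Y) = (Y**2 + Y*Y) + (-9 - 11) = (Y**2 + Y**2) - 20 = 2*Y**2 - 20 = -20 + 2*Y**2)
(33520 - 22180) + g((7 - 5)**2) = (33520 - 22180) + (-20 + 2*((7 - 5)**2)**2) = 11340 + (-20 + 2*(2**2)**2) = 11340 + (-20 + 2*4**2) = 11340 + (-20 + 2*16) = 11340 + (-20 + 32) = 11340 + 12 = 11352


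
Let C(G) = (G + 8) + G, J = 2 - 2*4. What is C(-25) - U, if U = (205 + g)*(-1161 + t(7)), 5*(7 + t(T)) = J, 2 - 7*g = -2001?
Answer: 20097078/35 ≈ 5.7420e+5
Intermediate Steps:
g = 2003/7 (g = 2/7 - 1/7*(-2001) = 2/7 + 2001/7 = 2003/7 ≈ 286.14)
J = -6 (J = 2 - 8 = -6)
C(G) = 8 + 2*G (C(G) = (8 + G) + G = 8 + 2*G)
t(T) = -41/5 (t(T) = -7 + (1/5)*(-6) = -7 - 6/5 = -41/5)
U = -20098548/35 (U = (205 + 2003/7)*(-1161 - 41/5) = (3438/7)*(-5846/5) = -20098548/35 ≈ -5.7424e+5)
C(-25) - U = (8 + 2*(-25)) - 1*(-20098548/35) = (8 - 50) + 20098548/35 = -42 + 20098548/35 = 20097078/35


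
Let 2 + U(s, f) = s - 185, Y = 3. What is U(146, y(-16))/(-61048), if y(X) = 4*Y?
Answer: 41/61048 ≈ 0.00067160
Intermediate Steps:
y(X) = 12 (y(X) = 4*3 = 12)
U(s, f) = -187 + s (U(s, f) = -2 + (s - 185) = -2 + (-185 + s) = -187 + s)
U(146, y(-16))/(-61048) = (-187 + 146)/(-61048) = -41*(-1/61048) = 41/61048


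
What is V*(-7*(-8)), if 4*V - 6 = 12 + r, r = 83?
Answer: 1414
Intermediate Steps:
V = 101/4 (V = 3/2 + (12 + 83)/4 = 3/2 + (¼)*95 = 3/2 + 95/4 = 101/4 ≈ 25.250)
V*(-7*(-8)) = 101*(-7*(-8))/4 = (101/4)*56 = 1414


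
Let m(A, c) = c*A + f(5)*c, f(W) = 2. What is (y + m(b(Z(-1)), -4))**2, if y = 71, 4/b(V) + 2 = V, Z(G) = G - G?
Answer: 5041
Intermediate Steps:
Z(G) = 0
b(V) = 4/(-2 + V)
m(A, c) = 2*c + A*c (m(A, c) = c*A + 2*c = A*c + 2*c = 2*c + A*c)
(y + m(b(Z(-1)), -4))**2 = (71 - 4*(2 + 4/(-2 + 0)))**2 = (71 - 4*(2 + 4/(-2)))**2 = (71 - 4*(2 + 4*(-1/2)))**2 = (71 - 4*(2 - 2))**2 = (71 - 4*0)**2 = (71 + 0)**2 = 71**2 = 5041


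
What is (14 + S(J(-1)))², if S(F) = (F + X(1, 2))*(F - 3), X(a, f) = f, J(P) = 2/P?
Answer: 196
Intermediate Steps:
S(F) = (-3 + F)*(2 + F) (S(F) = (F + 2)*(F - 3) = (2 + F)*(-3 + F) = (-3 + F)*(2 + F))
(14 + S(J(-1)))² = (14 + (-6 + (2/(-1))² - 2/(-1)))² = (14 + (-6 + (2*(-1))² - 2*(-1)))² = (14 + (-6 + (-2)² - 1*(-2)))² = (14 + (-6 + 4 + 2))² = (14 + 0)² = 14² = 196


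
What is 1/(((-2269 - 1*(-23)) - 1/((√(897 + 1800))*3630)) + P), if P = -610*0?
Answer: -79818571027800/179272510528438799 + 3630*√2697/179272510528438799 ≈ -0.00044524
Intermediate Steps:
P = 0
1/(((-2269 - 1*(-23)) - 1/((√(897 + 1800))*3630)) + P) = 1/(((-2269 - 1*(-23)) - 1/((√(897 + 1800))*3630)) + 0) = 1/(((-2269 + 23) - 1/((√2697)*3630)) + 0) = 1/((-2246 - √2697/2697/3630) + 0) = 1/((-2246 - √2697/9790110) + 0) = 1/(-2246 - √2697/9790110)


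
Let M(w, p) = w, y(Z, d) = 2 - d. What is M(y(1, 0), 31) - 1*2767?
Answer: -2765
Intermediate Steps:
M(y(1, 0), 31) - 1*2767 = (2 - 1*0) - 1*2767 = (2 + 0) - 2767 = 2 - 2767 = -2765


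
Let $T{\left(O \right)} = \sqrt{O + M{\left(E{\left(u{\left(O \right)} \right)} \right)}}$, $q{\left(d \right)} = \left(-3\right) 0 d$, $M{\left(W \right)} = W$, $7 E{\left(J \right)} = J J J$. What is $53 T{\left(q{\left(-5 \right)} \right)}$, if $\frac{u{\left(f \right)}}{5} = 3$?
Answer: $\frac{795 \sqrt{105}}{7} \approx 1163.8$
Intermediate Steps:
$u{\left(f \right)} = 15$ ($u{\left(f \right)} = 5 \cdot 3 = 15$)
$E{\left(J \right)} = \frac{J^{3}}{7}$ ($E{\left(J \right)} = \frac{J J J}{7} = \frac{J^{2} J}{7} = \frac{J^{3}}{7}$)
$q{\left(d \right)} = 0$ ($q{\left(d \right)} = 0 d = 0$)
$T{\left(O \right)} = \sqrt{\frac{3375}{7} + O}$ ($T{\left(O \right)} = \sqrt{O + \frac{15^{3}}{7}} = \sqrt{O + \frac{1}{7} \cdot 3375} = \sqrt{O + \frac{3375}{7}} = \sqrt{\frac{3375}{7} + O}$)
$53 T{\left(q{\left(-5 \right)} \right)} = 53 \frac{\sqrt{23625 + 49 \cdot 0}}{7} = 53 \frac{\sqrt{23625 + 0}}{7} = 53 \frac{\sqrt{23625}}{7} = 53 \frac{15 \sqrt{105}}{7} = \frac{795 \sqrt{105}}{7}$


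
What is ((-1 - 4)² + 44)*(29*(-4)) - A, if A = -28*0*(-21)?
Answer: -8004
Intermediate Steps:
A = 0 (A = 0*(-21) = 0)
((-1 - 4)² + 44)*(29*(-4)) - A = ((-1 - 4)² + 44)*(29*(-4)) - 1*0 = ((-5)² + 44)*(-116) + 0 = (25 + 44)*(-116) + 0 = 69*(-116) + 0 = -8004 + 0 = -8004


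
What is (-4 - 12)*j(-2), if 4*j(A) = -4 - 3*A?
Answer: -8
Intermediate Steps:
j(A) = -1 - 3*A/4 (j(A) = (-4 - 3*A)/4 = -1 - 3*A/4)
(-4 - 12)*j(-2) = (-4 - 12)*(-1 - ¾*(-2)) = -16*(-1 + 3/2) = -16*½ = -8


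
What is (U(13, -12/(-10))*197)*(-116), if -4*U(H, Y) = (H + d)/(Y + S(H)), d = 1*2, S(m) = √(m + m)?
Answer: -1285425/307 + 2142375*√26/614 ≈ 13605.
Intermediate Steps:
S(m) = √2*√m (S(m) = √(2*m) = √2*√m)
d = 2
U(H, Y) = -(2 + H)/(4*(Y + √2*√H)) (U(H, Y) = -(H + 2)/(4*(Y + √2*√H)) = -(2 + H)/(4*(Y + √2*√H)))
(U(13, -12/(-10))*197)*(-116) = (((-2 - 1*13)/(4*(-12/(-10) + √2*√13)))*197)*(-116) = (((-2 - 13)/(4*(-12*(-⅒) + √26)))*197)*(-116) = (((¼)*(-15)/(6/5 + √26))*197)*(-116) = (-15/(4*(6/5 + √26))*197)*(-116) = -2955/(4*(6/5 + √26))*(-116) = 85695/(6/5 + √26)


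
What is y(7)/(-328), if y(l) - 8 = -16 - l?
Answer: 15/328 ≈ 0.045732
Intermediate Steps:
y(l) = -8 - l (y(l) = 8 + (-16 - l) = -8 - l)
y(7)/(-328) = (-8 - 1*7)/(-328) = (-8 - 7)*(-1/328) = -15*(-1/328) = 15/328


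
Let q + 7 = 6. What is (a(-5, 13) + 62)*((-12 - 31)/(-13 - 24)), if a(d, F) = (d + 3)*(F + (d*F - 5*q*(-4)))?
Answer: 8858/37 ≈ 239.41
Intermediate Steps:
q = -1 (q = -7 + 6 = -1)
a(d, F) = (3 + d)*(-20 + F + F*d) (a(d, F) = (d + 3)*(F + (d*F - 5*(-1)*(-4))) = (3 + d)*(F + (F*d + 5*(-4))) = (3 + d)*(F + (F*d - 20)) = (3 + d)*(F + (-20 + F*d)) = (3 + d)*(-20 + F + F*d))
(a(-5, 13) + 62)*((-12 - 31)/(-13 - 24)) = ((-60 - 20*(-5) + 3*13 + 13*(-5)**2 + 4*13*(-5)) + 62)*((-12 - 31)/(-13 - 24)) = ((-60 + 100 + 39 + 13*25 - 260) + 62)*(-43/(-37)) = ((-60 + 100 + 39 + 325 - 260) + 62)*(-43*(-1/37)) = (144 + 62)*(43/37) = 206*(43/37) = 8858/37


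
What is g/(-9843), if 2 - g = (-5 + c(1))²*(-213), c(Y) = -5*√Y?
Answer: -21302/9843 ≈ -2.1642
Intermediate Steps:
g = 21302 (g = 2 - (-5 - 5*√1)²*(-213) = 2 - (-5 - 5*1)²*(-213) = 2 - (-5 - 5)²*(-213) = 2 - (-10)²*(-213) = 2 - 100*(-213) = 2 - 1*(-21300) = 2 + 21300 = 21302)
g/(-9843) = 21302/(-9843) = 21302*(-1/9843) = -21302/9843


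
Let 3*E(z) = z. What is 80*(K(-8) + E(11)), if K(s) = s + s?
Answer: -2960/3 ≈ -986.67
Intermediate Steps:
K(s) = 2*s
E(z) = z/3
80*(K(-8) + E(11)) = 80*(2*(-8) + (⅓)*11) = 80*(-16 + 11/3) = 80*(-37/3) = -2960/3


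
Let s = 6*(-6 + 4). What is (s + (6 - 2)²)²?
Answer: 16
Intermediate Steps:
s = -12 (s = 6*(-2) = -12)
(s + (6 - 2)²)² = (-12 + (6 - 2)²)² = (-12 + 4²)² = (-12 + 16)² = 4² = 16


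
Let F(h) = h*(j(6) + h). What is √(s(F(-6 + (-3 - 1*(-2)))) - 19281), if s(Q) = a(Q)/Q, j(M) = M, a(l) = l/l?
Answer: I*√944762/7 ≈ 138.86*I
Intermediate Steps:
a(l) = 1
F(h) = h*(6 + h)
s(Q) = 1/Q
√(s(F(-6 + (-3 - 1*(-2)))) - 19281) = √(1/((-6 + (-3 - 1*(-2)))*(6 + (-6 + (-3 - 1*(-2))))) - 19281) = √(1/((-6 + (-3 + 2))*(6 + (-6 + (-3 + 2)))) - 19281) = √(1/((-6 - 1)*(6 + (-6 - 1))) - 19281) = √(1/(-7*(6 - 7)) - 19281) = √(1/(-7*(-1)) - 19281) = √(1/7 - 19281) = √(⅐ - 19281) = √(-134966/7) = I*√944762/7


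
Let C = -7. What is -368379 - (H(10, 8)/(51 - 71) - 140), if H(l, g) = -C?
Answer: -7364773/20 ≈ -3.6824e+5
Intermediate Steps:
H(l, g) = 7 (H(l, g) = -1*(-7) = 7)
-368379 - (H(10, 8)/(51 - 71) - 140) = -368379 - (7/(51 - 71) - 140) = -368379 - (7/(-20) - 140) = -368379 - (-1/20*7 - 140) = -368379 - (-7/20 - 140) = -368379 - 1*(-2807/20) = -368379 + 2807/20 = -7364773/20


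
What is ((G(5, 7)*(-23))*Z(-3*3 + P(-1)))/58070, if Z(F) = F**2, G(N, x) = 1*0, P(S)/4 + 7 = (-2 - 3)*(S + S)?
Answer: 0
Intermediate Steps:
P(S) = -28 - 40*S (P(S) = -28 + 4*((-2 - 3)*(S + S)) = -28 + 4*(-10*S) = -28 - 40*S)
G(N, x) = 0
((G(5, 7)*(-23))*Z(-3*3 + P(-1)))/58070 = ((0*(-23))*(-3*3 + (-28 - 40*(-1)))**2)/58070 = (0*(-9 + (-28 + 40))**2)*(1/58070) = (0*(-9 + 12)**2)*(1/58070) = (0*3**2)*(1/58070) = (0*9)*(1/58070) = 0*(1/58070) = 0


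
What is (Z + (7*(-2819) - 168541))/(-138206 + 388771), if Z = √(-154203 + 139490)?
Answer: -188274/250565 + I*√14713/250565 ≈ -0.7514 + 0.00048409*I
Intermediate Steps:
Z = I*√14713 (Z = √(-14713) = I*√14713 ≈ 121.3*I)
(Z + (7*(-2819) - 168541))/(-138206 + 388771) = (I*√14713 + (7*(-2819) - 168541))/(-138206 + 388771) = (I*√14713 + (-19733 - 168541))/250565 = (I*√14713 - 188274)*(1/250565) = (-188274 + I*√14713)*(1/250565) = -188274/250565 + I*√14713/250565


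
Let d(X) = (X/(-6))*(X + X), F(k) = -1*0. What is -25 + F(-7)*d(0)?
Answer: -25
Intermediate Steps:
F(k) = 0
d(X) = -X²/3 (d(X) = (X*(-⅙))*(2*X) = (-X/6)*(2*X) = -X²/3)
-25 + F(-7)*d(0) = -25 + 0*(-⅓*0²) = -25 + 0*(-⅓*0) = -25 + 0*0 = -25 + 0 = -25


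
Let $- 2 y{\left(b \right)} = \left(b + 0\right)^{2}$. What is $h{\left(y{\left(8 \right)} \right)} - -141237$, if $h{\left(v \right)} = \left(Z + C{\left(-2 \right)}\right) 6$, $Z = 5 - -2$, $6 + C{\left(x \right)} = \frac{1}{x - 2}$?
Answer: $\frac{282483}{2} \approx 1.4124 \cdot 10^{5}$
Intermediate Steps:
$y{\left(b \right)} = - \frac{b^{2}}{2}$ ($y{\left(b \right)} = - \frac{\left(b + 0\right)^{2}}{2} = - \frac{b^{2}}{2}$)
$C{\left(x \right)} = -6 + \frac{1}{-2 + x}$ ($C{\left(x \right)} = -6 + \frac{1}{x - 2} = -6 + \frac{1}{-2 + x}$)
$Z = 7$ ($Z = 5 + 2 = 7$)
$h{\left(v \right)} = \frac{9}{2}$ ($h{\left(v \right)} = \left(7 + \frac{13 - -12}{-2 - 2}\right) 6 = \left(7 + \frac{13 + 12}{-4}\right) 6 = \left(7 - \frac{25}{4}\right) 6 = \frac{3}{4} \cdot 6 = \frac{9}{2}$)
$h{\left(y{\left(8 \right)} \right)} - -141237 = \frac{9}{2} - -141237 = \frac{9}{2} + 141237 = \frac{282483}{2}$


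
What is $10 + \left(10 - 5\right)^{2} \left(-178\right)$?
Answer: $-4440$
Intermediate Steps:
$10 + \left(10 - 5\right)^{2} \left(-178\right) = 10 + 5^{2} \left(-178\right) = 10 + 25 \left(-178\right) = 10 - 4450 = -4440$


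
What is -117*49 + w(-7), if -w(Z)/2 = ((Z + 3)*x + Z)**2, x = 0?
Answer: -5831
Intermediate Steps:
w(Z) = -2*Z**2 (w(Z) = -2*((Z + 3)*0 + Z)**2 = -2*((3 + Z)*0 + Z)**2 = -2*(0 + Z)**2 = -2*Z**2)
-117*49 + w(-7) = -117*49 - 2*(-7)**2 = -5733 - 2*49 = -5733 - 98 = -5831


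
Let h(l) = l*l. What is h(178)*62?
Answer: 1964408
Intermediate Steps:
h(l) = l²
h(178)*62 = 178²*62 = 31684*62 = 1964408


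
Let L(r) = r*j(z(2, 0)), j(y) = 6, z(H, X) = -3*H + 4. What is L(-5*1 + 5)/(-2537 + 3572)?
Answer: 0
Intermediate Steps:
z(H, X) = 4 - 3*H
L(r) = 6*r (L(r) = r*6 = 6*r)
L(-5*1 + 5)/(-2537 + 3572) = (6*(-5*1 + 5))/(-2537 + 3572) = (6*(-5 + 5))/1035 = (6*0)/1035 = (1/1035)*0 = 0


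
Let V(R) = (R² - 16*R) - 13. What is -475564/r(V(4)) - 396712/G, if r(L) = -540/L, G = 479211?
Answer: -1158486643727/21564495 ≈ -53722.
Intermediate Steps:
V(R) = -13 + R² - 16*R
-475564/r(V(4)) - 396712/G = -475564/((-540/(-13 + 4² - 16*4))) - 396712/479211 = -475564/((-540/(-13 + 16 - 64))) - 396712*1/479211 = -475564/((-540/(-61))) - 396712/479211 = -475564/((-540*(-1/61))) - 396712/479211 = -475564/540/61 - 396712/479211 = -475564*61/540 - 396712/479211 = -7252351/135 - 396712/479211 = -1158486643727/21564495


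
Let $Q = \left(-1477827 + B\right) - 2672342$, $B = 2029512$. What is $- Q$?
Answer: $2120657$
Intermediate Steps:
$Q = -2120657$ ($Q = \left(-1477827 + 2029512\right) - 2672342 = 551685 - 2672342 = -2120657$)
$- Q = \left(-1\right) \left(-2120657\right) = 2120657$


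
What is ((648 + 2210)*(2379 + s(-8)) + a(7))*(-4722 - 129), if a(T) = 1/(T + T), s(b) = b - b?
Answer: -65965664457/2 ≈ -3.2983e+10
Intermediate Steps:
s(b) = 0
a(T) = 1/(2*T)
((648 + 2210)*(2379 + s(-8)) + a(7))*(-4722 - 129) = ((648 + 2210)*(2379 + 0) + (½)/7)*(-4722 - 129) = (2858*2379 + (½)*(⅐))*(-4851) = (6799182 + 1/14)*(-4851) = (95188549/14)*(-4851) = -65965664457/2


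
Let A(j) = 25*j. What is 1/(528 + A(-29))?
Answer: -1/197 ≈ -0.0050761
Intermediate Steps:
1/(528 + A(-29)) = 1/(528 + 25*(-29)) = 1/(528 - 725) = 1/(-197) = -1/197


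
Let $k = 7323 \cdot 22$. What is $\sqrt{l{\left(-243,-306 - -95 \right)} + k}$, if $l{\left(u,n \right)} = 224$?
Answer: $\sqrt{161330} \approx 401.66$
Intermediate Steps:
$k = 161106$
$\sqrt{l{\left(-243,-306 - -95 \right)} + k} = \sqrt{224 + 161106} = \sqrt{161330}$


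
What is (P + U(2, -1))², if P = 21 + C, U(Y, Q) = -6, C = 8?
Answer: 529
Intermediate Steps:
P = 29 (P = 21 + 8 = 29)
(P + U(2, -1))² = (29 - 6)² = 23² = 529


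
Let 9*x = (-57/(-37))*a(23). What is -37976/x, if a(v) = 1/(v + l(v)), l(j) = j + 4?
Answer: -210766800/19 ≈ -1.1093e+7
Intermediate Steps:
l(j) = 4 + j
a(v) = 1/(4 + 2*v) (a(v) = 1/(v + (4 + v)) = 1/(4 + 2*v))
x = 19/5550 (x = ((-57/(-37))*(1/(2*(2 + 23))))/9 = ((-57*(-1/37))*((½)/25))/9 = (57*((½)*(1/25))/37)/9 = ((57/37)*(1/50))/9 = (⅑)*(57/1850) = 19/5550 ≈ 0.0034234)
-37976/x = -37976/19/5550 = -37976*5550/19 = -210766800/19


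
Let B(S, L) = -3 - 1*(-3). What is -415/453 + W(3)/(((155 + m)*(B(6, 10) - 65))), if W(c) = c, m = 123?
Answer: -7500409/8185710 ≈ -0.91628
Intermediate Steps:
B(S, L) = 0 (B(S, L) = -3 + 3 = 0)
-415/453 + W(3)/(((155 + m)*(B(6, 10) - 65))) = -415/453 + 3/(((155 + 123)*(0 - 65))) = -415*1/453 + 3/((278*(-65))) = -415/453 + 3/(-18070) = -415/453 + 3*(-1/18070) = -415/453 - 3/18070 = -7500409/8185710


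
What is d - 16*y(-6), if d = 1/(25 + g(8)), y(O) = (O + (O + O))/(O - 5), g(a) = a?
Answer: -863/33 ≈ -26.152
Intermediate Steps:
y(O) = 3*O/(-5 + O) (y(O) = (O + 2*O)/(-5 + O) = (3*O)/(-5 + O) = 3*O/(-5 + O))
d = 1/33 (d = 1/(25 + 8) = 1/33 ≈ 0.030303)
d - 16*y(-6) = 1/33 - 48*(-6)/(-5 - 6) = 1/33 - 48*(-6)/(-11) = 1/33 - 48*(-6)*(-1)/11 = 1/33 - 16*18/11 = 1/33 - 288/11 = -863/33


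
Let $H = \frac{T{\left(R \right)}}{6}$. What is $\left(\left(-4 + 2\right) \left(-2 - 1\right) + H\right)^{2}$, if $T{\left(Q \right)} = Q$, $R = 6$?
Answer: $49$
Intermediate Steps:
$H = 1$ ($H = \frac{6}{6} = 6 \cdot \frac{1}{6} = 1$)
$\left(\left(-4 + 2\right) \left(-2 - 1\right) + H\right)^{2} = \left(\left(-4 + 2\right) \left(-2 - 1\right) + 1\right)^{2} = \left(\left(-2\right) \left(-3\right) + 1\right)^{2} = \left(6 + 1\right)^{2} = 7^{2} = 49$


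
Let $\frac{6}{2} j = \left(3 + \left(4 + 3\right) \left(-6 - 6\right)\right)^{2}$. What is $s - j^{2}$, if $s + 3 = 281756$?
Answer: $-4501216$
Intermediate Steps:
$s = 281753$ ($s = -3 + 281756 = 281753$)
$j = 2187$ ($j = \frac{\left(3 + \left(4 + 3\right) \left(-6 - 6\right)\right)^{2}}{3} = \frac{\left(3 + 7 \left(-12\right)\right)^{2}}{3} = \frac{\left(3 - 84\right)^{2}}{3} = \frac{\left(-81\right)^{2}}{3} = \frac{1}{3} \cdot 6561 = 2187$)
$s - j^{2} = 281753 - 2187^{2} = 281753 - 4782969 = -4501216$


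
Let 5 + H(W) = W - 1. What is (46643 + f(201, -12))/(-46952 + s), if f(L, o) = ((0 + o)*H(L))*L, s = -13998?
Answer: 423697/60950 ≈ 6.9516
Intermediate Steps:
H(W) = -6 + W (H(W) = -5 + (W - 1) = -5 + (-1 + W) = -6 + W)
f(L, o) = L*o*(-6 + L) (f(L, o) = ((0 + o)*(-6 + L))*L = (o*(-6 + L))*L = L*o*(-6 + L))
(46643 + f(201, -12))/(-46952 + s) = (46643 + 201*(-12)*(-6 + 201))/(-46952 - 13998) = (46643 + 201*(-12)*195)/(-60950) = (46643 - 470340)*(-1/60950) = -423697*(-1/60950) = 423697/60950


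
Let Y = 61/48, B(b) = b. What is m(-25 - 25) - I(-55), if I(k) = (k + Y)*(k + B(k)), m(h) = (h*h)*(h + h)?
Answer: -6141845/24 ≈ -2.5591e+5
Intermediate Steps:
Y = 61/48 (Y = 61*(1/48) = 61/48 ≈ 1.2708)
m(h) = 2*h**3 (m(h) = h**2*(2*h) = 2*h**3)
I(k) = 2*k*(61/48 + k) (I(k) = (k + 61/48)*(k + k) = (61/48 + k)*(2*k) = 2*k*(61/48 + k))
m(-25 - 25) - I(-55) = 2*(-25 - 25)**3 - (-55)*(61 + 48*(-55))/24 = 2*(-50)**3 - (-55)*(61 - 2640)/24 = 2*(-125000) - (-55)*(-2579)/24 = -250000 - 1*141845/24 = -250000 - 141845/24 = -6141845/24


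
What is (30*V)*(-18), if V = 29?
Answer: -15660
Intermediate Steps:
(30*V)*(-18) = (30*29)*(-18) = 870*(-18) = -15660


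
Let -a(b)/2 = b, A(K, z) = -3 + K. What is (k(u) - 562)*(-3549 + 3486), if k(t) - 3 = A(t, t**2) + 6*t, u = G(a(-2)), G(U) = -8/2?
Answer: 37170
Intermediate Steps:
a(b) = -2*b
G(U) = -4 (G(U) = -8*1/2 = -4)
u = -4
k(t) = 7*t (k(t) = 3 + ((-3 + t) + 6*t) = 3 + (-3 + 7*t) = 7*t)
(k(u) - 562)*(-3549 + 3486) = (7*(-4) - 562)*(-3549 + 3486) = (-28 - 562)*(-63) = -590*(-63) = 37170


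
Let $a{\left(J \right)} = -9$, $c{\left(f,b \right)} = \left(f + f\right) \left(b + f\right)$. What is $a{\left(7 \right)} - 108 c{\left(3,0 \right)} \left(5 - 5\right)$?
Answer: $-9$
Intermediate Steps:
$c{\left(f,b \right)} = 2 f \left(b + f\right)$
$a{\left(7 \right)} - 108 c{\left(3,0 \right)} \left(5 - 5\right) = -9 - 108 \cdot 2 \cdot 3 \left(0 + 3\right) \left(5 - 5\right) = -9 - 108 \cdot 2 \cdot 3 \cdot 3 \cdot 0 = -9 - 108 \cdot 18 \cdot 0 = -9 - 0 = -9 + 0 = -9$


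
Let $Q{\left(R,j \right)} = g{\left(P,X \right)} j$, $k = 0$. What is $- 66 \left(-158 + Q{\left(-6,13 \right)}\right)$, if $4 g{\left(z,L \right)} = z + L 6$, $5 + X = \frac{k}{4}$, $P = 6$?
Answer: $15576$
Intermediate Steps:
$X = -5$ ($X = -5 + \frac{1}{4} \cdot 0 = -5 + 0 = -5$)
$g{\left(z,L \right)} = \frac{z}{4} + \frac{3 L}{2}$ ($g{\left(z,L \right)} = \frac{z + L 6}{4} = \frac{z + 6 L}{4} = \frac{z}{4} + \frac{3 L}{2}$)
$Q{\left(R,j \right)} = - 6 j$ ($Q{\left(R,j \right)} = \left(\frac{1}{4} \cdot 6 + \frac{3}{2} \left(-5\right)\right) j = \left(\frac{3}{2} - \frac{15}{2}\right) j = - 6 j$)
$- 66 \left(-158 + Q{\left(-6,13 \right)}\right) = - 66 \left(-158 - 78\right) = \left(-66\right) \left(-236\right) = 15576$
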